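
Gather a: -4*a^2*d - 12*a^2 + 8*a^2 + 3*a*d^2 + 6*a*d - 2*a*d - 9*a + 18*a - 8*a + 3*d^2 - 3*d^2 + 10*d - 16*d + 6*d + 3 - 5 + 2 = a^2*(-4*d - 4) + a*(3*d^2 + 4*d + 1)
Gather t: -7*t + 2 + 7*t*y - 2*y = t*(7*y - 7) - 2*y + 2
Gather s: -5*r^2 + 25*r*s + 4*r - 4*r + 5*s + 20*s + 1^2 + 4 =-5*r^2 + s*(25*r + 25) + 5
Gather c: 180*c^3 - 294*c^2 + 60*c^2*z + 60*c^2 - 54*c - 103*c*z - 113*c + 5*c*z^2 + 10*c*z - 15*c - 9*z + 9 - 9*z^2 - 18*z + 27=180*c^3 + c^2*(60*z - 234) + c*(5*z^2 - 93*z - 182) - 9*z^2 - 27*z + 36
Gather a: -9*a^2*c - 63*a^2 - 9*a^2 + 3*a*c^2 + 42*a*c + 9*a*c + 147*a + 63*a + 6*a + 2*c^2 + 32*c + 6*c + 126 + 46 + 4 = a^2*(-9*c - 72) + a*(3*c^2 + 51*c + 216) + 2*c^2 + 38*c + 176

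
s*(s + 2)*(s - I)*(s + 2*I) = s^4 + 2*s^3 + I*s^3 + 2*s^2 + 2*I*s^2 + 4*s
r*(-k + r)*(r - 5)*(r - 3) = -k*r^3 + 8*k*r^2 - 15*k*r + r^4 - 8*r^3 + 15*r^2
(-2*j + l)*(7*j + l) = -14*j^2 + 5*j*l + l^2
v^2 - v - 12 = (v - 4)*(v + 3)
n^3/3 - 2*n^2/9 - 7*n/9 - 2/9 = (n/3 + 1/3)*(n - 2)*(n + 1/3)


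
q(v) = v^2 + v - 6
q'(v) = 2*v + 1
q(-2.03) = -3.91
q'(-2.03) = -3.06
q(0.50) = -5.25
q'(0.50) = 2.00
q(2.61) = 3.42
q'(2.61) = 6.22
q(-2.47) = -2.37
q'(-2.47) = -3.94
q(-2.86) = -0.68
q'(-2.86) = -4.72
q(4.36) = 17.37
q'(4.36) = 9.72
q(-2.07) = -3.79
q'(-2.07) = -3.14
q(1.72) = -1.32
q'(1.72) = 4.44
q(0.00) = -6.00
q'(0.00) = 1.00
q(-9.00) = 66.00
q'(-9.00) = -17.00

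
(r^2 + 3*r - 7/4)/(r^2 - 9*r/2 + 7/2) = (4*r^2 + 12*r - 7)/(2*(2*r^2 - 9*r + 7))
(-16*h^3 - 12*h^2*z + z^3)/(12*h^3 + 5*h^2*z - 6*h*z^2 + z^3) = (4*h^2 + 4*h*z + z^2)/(-3*h^2 - 2*h*z + z^2)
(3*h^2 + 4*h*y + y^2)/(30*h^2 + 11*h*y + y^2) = (3*h^2 + 4*h*y + y^2)/(30*h^2 + 11*h*y + y^2)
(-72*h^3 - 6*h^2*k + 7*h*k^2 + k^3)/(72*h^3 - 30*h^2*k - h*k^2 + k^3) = (-4*h - k)/(4*h - k)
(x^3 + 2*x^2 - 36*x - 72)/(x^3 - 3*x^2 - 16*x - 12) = (x + 6)/(x + 1)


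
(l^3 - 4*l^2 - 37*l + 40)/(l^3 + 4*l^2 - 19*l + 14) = (l^2 - 3*l - 40)/(l^2 + 5*l - 14)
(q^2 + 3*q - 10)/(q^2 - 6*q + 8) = (q + 5)/(q - 4)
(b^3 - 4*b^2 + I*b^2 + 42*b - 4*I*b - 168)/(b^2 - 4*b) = b + I + 42/b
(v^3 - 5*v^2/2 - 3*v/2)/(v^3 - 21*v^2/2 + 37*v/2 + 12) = v/(v - 8)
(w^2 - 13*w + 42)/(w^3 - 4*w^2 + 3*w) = (w^2 - 13*w + 42)/(w*(w^2 - 4*w + 3))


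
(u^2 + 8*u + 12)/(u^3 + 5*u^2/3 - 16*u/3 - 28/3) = 3*(u + 6)/(3*u^2 - u - 14)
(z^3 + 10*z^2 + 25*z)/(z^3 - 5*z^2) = (z^2 + 10*z + 25)/(z*(z - 5))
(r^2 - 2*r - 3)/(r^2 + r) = (r - 3)/r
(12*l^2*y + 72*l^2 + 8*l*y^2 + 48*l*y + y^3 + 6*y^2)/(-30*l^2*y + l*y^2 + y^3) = (2*l*y + 12*l + y^2 + 6*y)/(y*(-5*l + y))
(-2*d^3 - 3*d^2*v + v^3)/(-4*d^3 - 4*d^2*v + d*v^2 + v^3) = (d + v)/(2*d + v)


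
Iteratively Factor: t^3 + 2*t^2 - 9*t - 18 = (t + 2)*(t^2 - 9) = (t - 3)*(t + 2)*(t + 3)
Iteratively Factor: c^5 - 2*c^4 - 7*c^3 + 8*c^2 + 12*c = (c)*(c^4 - 2*c^3 - 7*c^2 + 8*c + 12) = c*(c - 2)*(c^3 - 7*c - 6) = c*(c - 3)*(c - 2)*(c^2 + 3*c + 2) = c*(c - 3)*(c - 2)*(c + 2)*(c + 1)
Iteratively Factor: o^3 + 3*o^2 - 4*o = (o - 1)*(o^2 + 4*o) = (o - 1)*(o + 4)*(o)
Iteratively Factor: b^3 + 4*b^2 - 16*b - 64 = (b + 4)*(b^2 - 16) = (b - 4)*(b + 4)*(b + 4)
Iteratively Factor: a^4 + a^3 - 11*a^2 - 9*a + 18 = (a - 3)*(a^3 + 4*a^2 + a - 6) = (a - 3)*(a - 1)*(a^2 + 5*a + 6) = (a - 3)*(a - 1)*(a + 2)*(a + 3)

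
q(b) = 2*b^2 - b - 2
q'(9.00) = 35.00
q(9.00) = 151.00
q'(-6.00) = -25.00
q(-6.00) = 76.00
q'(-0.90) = -4.60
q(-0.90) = 0.52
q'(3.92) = 14.68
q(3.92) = 24.81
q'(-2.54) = -11.16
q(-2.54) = 13.44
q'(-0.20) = -1.80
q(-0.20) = -1.72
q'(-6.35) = -26.40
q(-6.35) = 85.00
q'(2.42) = 8.68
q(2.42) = 7.29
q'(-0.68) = -3.72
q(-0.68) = -0.40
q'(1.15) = 3.60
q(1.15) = -0.50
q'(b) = 4*b - 1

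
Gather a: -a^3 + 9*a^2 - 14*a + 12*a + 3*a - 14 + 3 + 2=-a^3 + 9*a^2 + a - 9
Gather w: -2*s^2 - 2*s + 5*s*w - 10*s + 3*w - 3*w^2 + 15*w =-2*s^2 - 12*s - 3*w^2 + w*(5*s + 18)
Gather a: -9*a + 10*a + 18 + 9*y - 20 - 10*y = a - y - 2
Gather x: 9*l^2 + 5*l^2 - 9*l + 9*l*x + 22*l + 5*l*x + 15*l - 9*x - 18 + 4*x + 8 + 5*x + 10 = 14*l^2 + 14*l*x + 28*l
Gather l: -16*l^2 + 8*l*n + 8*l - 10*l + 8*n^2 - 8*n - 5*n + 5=-16*l^2 + l*(8*n - 2) + 8*n^2 - 13*n + 5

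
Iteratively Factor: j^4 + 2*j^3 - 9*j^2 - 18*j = (j + 2)*(j^3 - 9*j) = (j - 3)*(j + 2)*(j^2 + 3*j) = (j - 3)*(j + 2)*(j + 3)*(j)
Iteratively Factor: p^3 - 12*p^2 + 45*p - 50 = (p - 5)*(p^2 - 7*p + 10) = (p - 5)*(p - 2)*(p - 5)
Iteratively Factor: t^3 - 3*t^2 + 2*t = (t)*(t^2 - 3*t + 2) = t*(t - 1)*(t - 2)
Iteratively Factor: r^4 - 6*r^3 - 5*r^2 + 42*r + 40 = (r + 2)*(r^3 - 8*r^2 + 11*r + 20) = (r - 4)*(r + 2)*(r^2 - 4*r - 5) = (r - 5)*(r - 4)*(r + 2)*(r + 1)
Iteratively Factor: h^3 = (h)*(h^2) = h^2*(h)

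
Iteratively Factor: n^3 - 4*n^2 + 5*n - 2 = (n - 2)*(n^2 - 2*n + 1) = (n - 2)*(n - 1)*(n - 1)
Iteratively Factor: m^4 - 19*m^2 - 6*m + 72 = (m + 3)*(m^3 - 3*m^2 - 10*m + 24) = (m - 4)*(m + 3)*(m^2 + m - 6) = (m - 4)*(m + 3)^2*(m - 2)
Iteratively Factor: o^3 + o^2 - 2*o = (o + 2)*(o^2 - o) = (o - 1)*(o + 2)*(o)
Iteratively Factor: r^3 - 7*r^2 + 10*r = (r - 2)*(r^2 - 5*r) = (r - 5)*(r - 2)*(r)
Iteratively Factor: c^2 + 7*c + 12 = (c + 3)*(c + 4)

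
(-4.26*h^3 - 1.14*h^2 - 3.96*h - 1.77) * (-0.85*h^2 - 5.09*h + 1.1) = 3.621*h^5 + 22.6524*h^4 + 4.4826*h^3 + 20.4069*h^2 + 4.6533*h - 1.947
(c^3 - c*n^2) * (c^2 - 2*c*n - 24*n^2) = c^5 - 2*c^4*n - 25*c^3*n^2 + 2*c^2*n^3 + 24*c*n^4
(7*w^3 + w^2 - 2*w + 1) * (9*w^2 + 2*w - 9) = 63*w^5 + 23*w^4 - 79*w^3 - 4*w^2 + 20*w - 9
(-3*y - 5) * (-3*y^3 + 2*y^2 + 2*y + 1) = 9*y^4 + 9*y^3 - 16*y^2 - 13*y - 5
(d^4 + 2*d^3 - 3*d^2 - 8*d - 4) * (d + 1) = d^5 + 3*d^4 - d^3 - 11*d^2 - 12*d - 4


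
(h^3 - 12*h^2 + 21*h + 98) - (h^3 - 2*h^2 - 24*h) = -10*h^2 + 45*h + 98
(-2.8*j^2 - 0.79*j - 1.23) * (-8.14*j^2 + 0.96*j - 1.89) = 22.792*j^4 + 3.7426*j^3 + 14.5458*j^2 + 0.3123*j + 2.3247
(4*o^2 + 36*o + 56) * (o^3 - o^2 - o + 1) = 4*o^5 + 32*o^4 + 16*o^3 - 88*o^2 - 20*o + 56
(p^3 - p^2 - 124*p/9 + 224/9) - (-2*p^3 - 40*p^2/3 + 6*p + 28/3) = 3*p^3 + 37*p^2/3 - 178*p/9 + 140/9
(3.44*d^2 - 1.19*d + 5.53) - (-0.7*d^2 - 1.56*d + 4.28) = 4.14*d^2 + 0.37*d + 1.25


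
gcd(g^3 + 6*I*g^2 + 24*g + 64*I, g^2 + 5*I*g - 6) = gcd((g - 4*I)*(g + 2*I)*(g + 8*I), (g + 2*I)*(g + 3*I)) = g + 2*I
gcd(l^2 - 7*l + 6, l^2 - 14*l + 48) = l - 6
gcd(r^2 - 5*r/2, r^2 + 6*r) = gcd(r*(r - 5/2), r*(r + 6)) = r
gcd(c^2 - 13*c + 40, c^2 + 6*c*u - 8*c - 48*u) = c - 8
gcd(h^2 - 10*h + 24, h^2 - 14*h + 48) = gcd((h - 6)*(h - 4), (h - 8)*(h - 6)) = h - 6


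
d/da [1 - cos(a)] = sin(a)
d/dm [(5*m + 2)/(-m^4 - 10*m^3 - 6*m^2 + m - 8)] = (-5*m^4 - 50*m^3 - 30*m^2 + 5*m + (5*m + 2)*(4*m^3 + 30*m^2 + 12*m - 1) - 40)/(m^4 + 10*m^3 + 6*m^2 - m + 8)^2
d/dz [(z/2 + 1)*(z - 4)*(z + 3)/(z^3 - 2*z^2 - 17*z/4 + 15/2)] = 6*(-4*z^2 + 42*z - 69)/(16*z^4 - 128*z^3 + 376*z^2 - 480*z + 225)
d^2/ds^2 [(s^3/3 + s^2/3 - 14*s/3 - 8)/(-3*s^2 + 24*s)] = 4*(-29*s^3 + 36*s^2 - 288*s + 768)/(9*s^3*(s^3 - 24*s^2 + 192*s - 512))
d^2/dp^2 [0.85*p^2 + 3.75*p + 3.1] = 1.70000000000000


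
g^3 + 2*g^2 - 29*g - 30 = (g - 5)*(g + 1)*(g + 6)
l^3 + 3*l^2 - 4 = (l - 1)*(l + 2)^2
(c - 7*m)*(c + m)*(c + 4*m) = c^3 - 2*c^2*m - 31*c*m^2 - 28*m^3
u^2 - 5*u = u*(u - 5)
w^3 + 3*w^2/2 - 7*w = w*(w - 2)*(w + 7/2)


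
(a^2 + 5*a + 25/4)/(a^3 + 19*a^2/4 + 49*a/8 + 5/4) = 2*(2*a + 5)/(4*a^2 + 9*a + 2)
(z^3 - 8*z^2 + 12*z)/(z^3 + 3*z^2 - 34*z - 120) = z*(z - 2)/(z^2 + 9*z + 20)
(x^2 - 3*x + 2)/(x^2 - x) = (x - 2)/x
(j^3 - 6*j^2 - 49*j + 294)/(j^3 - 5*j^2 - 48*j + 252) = (j - 7)/(j - 6)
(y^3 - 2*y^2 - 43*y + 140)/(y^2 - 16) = (y^2 + 2*y - 35)/(y + 4)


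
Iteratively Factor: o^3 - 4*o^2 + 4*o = (o)*(o^2 - 4*o + 4) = o*(o - 2)*(o - 2)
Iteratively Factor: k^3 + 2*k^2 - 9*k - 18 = (k - 3)*(k^2 + 5*k + 6) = (k - 3)*(k + 3)*(k + 2)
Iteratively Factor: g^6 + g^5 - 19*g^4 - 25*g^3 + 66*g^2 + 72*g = (g - 2)*(g^5 + 3*g^4 - 13*g^3 - 51*g^2 - 36*g) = (g - 2)*(g + 1)*(g^4 + 2*g^3 - 15*g^2 - 36*g) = g*(g - 2)*(g + 1)*(g^3 + 2*g^2 - 15*g - 36) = g*(g - 2)*(g + 1)*(g + 3)*(g^2 - g - 12) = g*(g - 4)*(g - 2)*(g + 1)*(g + 3)*(g + 3)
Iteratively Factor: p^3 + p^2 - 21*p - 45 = (p + 3)*(p^2 - 2*p - 15) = (p + 3)^2*(p - 5)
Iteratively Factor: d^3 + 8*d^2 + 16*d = (d + 4)*(d^2 + 4*d) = (d + 4)^2*(d)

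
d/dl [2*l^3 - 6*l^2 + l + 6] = 6*l^2 - 12*l + 1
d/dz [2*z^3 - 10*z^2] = 2*z*(3*z - 10)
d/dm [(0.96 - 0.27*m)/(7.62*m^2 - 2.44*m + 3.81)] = (2.0574*m^2 - 14.6304*m + 1.3137)/(58.0644*m^4 - 37.1856*m^3 + 64.018*m^2 - 18.5928*m + 14.5161)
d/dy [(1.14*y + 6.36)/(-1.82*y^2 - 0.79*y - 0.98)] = (2.0748*y^2 + 23.1504*y + 3.9072)/(3.3124*y^4 + 2.8756*y^3 + 4.1913*y^2 + 1.5484*y + 0.9604)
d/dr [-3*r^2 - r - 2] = -6*r - 1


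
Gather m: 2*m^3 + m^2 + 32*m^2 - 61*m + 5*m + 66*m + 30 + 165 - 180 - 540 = 2*m^3 + 33*m^2 + 10*m - 525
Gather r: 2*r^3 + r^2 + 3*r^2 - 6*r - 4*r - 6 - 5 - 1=2*r^3 + 4*r^2 - 10*r - 12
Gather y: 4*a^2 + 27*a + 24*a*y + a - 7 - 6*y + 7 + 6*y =4*a^2 + 24*a*y + 28*a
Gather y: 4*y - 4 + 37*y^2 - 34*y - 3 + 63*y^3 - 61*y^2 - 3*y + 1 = 63*y^3 - 24*y^2 - 33*y - 6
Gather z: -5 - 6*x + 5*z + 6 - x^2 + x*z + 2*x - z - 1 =-x^2 - 4*x + z*(x + 4)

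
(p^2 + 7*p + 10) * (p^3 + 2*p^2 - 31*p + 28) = p^5 + 9*p^4 - 7*p^3 - 169*p^2 - 114*p + 280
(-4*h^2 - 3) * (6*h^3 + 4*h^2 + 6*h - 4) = -24*h^5 - 16*h^4 - 42*h^3 + 4*h^2 - 18*h + 12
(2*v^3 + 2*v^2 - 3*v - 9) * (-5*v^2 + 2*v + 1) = -10*v^5 - 6*v^4 + 21*v^3 + 41*v^2 - 21*v - 9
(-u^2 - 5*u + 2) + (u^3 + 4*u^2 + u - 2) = u^3 + 3*u^2 - 4*u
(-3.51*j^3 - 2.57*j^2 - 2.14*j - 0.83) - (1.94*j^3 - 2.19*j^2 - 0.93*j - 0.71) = -5.45*j^3 - 0.38*j^2 - 1.21*j - 0.12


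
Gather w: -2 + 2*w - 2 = 2*w - 4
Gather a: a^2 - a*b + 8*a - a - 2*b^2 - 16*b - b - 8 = a^2 + a*(7 - b) - 2*b^2 - 17*b - 8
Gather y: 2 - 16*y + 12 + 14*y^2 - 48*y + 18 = 14*y^2 - 64*y + 32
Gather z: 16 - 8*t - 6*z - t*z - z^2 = -8*t - z^2 + z*(-t - 6) + 16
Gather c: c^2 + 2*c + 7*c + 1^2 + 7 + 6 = c^2 + 9*c + 14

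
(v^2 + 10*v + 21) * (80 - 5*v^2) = -5*v^4 - 50*v^3 - 25*v^2 + 800*v + 1680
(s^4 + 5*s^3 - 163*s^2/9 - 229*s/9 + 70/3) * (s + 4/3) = s^5 + 19*s^4/3 - 103*s^3/9 - 1339*s^2/27 - 286*s/27 + 280/9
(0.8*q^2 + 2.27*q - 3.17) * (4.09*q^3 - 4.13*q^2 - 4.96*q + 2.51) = 3.272*q^5 + 5.9803*q^4 - 26.3084*q^3 + 3.8409*q^2 + 21.4209*q - 7.9567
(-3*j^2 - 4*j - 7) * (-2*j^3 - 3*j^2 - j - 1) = 6*j^5 + 17*j^4 + 29*j^3 + 28*j^2 + 11*j + 7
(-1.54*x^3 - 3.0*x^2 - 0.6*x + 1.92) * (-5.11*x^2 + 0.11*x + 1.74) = 7.8694*x^5 + 15.1606*x^4 + 0.0564*x^3 - 15.0972*x^2 - 0.8328*x + 3.3408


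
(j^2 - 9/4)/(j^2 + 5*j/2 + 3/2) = (j - 3/2)/(j + 1)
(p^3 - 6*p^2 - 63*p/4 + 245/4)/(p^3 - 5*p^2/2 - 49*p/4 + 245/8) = 2*(p - 7)/(2*p - 7)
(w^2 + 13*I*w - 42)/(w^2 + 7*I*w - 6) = (w + 7*I)/(w + I)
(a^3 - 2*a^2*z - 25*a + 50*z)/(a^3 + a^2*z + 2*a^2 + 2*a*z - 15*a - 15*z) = (a^2 - 2*a*z - 5*a + 10*z)/(a^2 + a*z - 3*a - 3*z)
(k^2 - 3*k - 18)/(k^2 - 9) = (k - 6)/(k - 3)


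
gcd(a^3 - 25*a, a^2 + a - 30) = a - 5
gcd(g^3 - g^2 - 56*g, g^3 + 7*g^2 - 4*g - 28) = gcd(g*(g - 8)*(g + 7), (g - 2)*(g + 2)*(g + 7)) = g + 7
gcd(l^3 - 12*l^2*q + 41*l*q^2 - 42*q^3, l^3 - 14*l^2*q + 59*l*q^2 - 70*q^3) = l^2 - 9*l*q + 14*q^2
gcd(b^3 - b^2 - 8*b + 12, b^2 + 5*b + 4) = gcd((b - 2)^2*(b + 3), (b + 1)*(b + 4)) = 1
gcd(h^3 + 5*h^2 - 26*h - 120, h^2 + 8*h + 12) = h + 6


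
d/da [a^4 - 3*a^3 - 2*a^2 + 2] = a*(4*a^2 - 9*a - 4)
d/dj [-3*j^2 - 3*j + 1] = -6*j - 3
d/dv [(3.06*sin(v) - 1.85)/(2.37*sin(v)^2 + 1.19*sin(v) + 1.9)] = (-7.2522*sin(v)^2 + 8.769*sin(v) + 8.0155)*cos(v)/(5.6169*sin(v)^4 + 5.6406*sin(v)^3 + 10.4221*sin(v)^2 + 4.522*sin(v) + 3.61)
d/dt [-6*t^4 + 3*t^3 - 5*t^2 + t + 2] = -24*t^3 + 9*t^2 - 10*t + 1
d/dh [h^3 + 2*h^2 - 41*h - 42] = 3*h^2 + 4*h - 41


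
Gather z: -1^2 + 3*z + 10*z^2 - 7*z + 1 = 10*z^2 - 4*z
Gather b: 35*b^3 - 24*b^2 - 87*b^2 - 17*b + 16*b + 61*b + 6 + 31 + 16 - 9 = 35*b^3 - 111*b^2 + 60*b + 44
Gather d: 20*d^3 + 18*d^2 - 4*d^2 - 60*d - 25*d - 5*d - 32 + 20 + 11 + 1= 20*d^3 + 14*d^2 - 90*d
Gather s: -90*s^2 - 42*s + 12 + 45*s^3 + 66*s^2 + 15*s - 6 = 45*s^3 - 24*s^2 - 27*s + 6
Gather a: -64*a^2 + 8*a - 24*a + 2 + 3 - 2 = -64*a^2 - 16*a + 3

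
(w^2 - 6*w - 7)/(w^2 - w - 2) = (w - 7)/(w - 2)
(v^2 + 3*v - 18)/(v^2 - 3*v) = (v + 6)/v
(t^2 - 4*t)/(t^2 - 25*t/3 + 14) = 3*t*(t - 4)/(3*t^2 - 25*t + 42)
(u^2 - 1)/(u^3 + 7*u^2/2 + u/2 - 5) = 2*(u + 1)/(2*u^2 + 9*u + 10)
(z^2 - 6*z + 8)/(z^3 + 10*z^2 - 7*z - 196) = (z - 2)/(z^2 + 14*z + 49)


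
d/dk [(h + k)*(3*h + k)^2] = (3*h + k)*(5*h + 3*k)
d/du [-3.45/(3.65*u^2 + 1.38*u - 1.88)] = (25.185*u + 4.761)/(3.65*u^2 + 1.38*u - 1.88)^2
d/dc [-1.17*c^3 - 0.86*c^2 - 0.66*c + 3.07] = -3.51*c^2 - 1.72*c - 0.66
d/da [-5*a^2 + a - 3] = 1 - 10*a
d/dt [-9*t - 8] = -9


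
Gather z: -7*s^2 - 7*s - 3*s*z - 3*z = -7*s^2 - 7*s + z*(-3*s - 3)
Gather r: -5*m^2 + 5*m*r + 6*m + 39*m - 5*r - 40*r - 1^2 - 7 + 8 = -5*m^2 + 45*m + r*(5*m - 45)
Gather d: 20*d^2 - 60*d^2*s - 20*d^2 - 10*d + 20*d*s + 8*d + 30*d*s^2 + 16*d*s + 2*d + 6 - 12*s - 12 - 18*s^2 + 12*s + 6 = -60*d^2*s + d*(30*s^2 + 36*s) - 18*s^2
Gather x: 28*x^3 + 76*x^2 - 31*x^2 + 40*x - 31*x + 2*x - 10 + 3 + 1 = 28*x^3 + 45*x^2 + 11*x - 6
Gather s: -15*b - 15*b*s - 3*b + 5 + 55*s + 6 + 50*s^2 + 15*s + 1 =-18*b + 50*s^2 + s*(70 - 15*b) + 12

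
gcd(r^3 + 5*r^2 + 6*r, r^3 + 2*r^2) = r^2 + 2*r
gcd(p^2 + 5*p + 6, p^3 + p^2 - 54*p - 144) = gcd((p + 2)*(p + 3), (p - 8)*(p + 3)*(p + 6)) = p + 3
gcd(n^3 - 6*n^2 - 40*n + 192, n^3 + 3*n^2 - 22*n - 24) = n^2 + 2*n - 24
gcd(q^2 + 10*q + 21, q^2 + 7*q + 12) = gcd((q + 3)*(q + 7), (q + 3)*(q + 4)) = q + 3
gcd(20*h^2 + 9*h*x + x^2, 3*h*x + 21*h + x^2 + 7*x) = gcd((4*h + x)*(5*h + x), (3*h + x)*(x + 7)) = 1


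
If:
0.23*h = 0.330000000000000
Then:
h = 1.43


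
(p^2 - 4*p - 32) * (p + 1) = p^3 - 3*p^2 - 36*p - 32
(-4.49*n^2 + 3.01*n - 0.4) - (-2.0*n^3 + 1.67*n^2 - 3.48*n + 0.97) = 2.0*n^3 - 6.16*n^2 + 6.49*n - 1.37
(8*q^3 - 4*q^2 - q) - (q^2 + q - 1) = 8*q^3 - 5*q^2 - 2*q + 1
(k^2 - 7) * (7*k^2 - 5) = 7*k^4 - 54*k^2 + 35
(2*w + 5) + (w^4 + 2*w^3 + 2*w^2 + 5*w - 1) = w^4 + 2*w^3 + 2*w^2 + 7*w + 4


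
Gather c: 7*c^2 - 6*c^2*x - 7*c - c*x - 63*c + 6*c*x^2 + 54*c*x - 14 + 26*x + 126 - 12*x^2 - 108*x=c^2*(7 - 6*x) + c*(6*x^2 + 53*x - 70) - 12*x^2 - 82*x + 112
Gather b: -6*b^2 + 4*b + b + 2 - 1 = -6*b^2 + 5*b + 1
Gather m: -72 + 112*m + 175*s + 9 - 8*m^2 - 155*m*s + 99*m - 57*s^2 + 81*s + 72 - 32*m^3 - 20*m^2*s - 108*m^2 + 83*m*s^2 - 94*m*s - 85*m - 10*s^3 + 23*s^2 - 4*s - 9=-32*m^3 + m^2*(-20*s - 116) + m*(83*s^2 - 249*s + 126) - 10*s^3 - 34*s^2 + 252*s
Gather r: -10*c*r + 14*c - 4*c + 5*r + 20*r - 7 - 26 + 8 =10*c + r*(25 - 10*c) - 25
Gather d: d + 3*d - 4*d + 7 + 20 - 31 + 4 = 0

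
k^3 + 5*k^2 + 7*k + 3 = (k + 1)^2*(k + 3)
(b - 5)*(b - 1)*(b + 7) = b^3 + b^2 - 37*b + 35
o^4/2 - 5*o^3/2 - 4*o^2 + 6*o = o*(o/2 + 1)*(o - 6)*(o - 1)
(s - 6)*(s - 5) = s^2 - 11*s + 30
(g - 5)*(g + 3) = g^2 - 2*g - 15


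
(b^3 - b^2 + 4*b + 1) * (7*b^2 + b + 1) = 7*b^5 - 6*b^4 + 28*b^3 + 10*b^2 + 5*b + 1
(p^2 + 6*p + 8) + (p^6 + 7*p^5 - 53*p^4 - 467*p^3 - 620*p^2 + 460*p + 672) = p^6 + 7*p^5 - 53*p^4 - 467*p^3 - 619*p^2 + 466*p + 680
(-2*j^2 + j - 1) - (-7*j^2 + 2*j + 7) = 5*j^2 - j - 8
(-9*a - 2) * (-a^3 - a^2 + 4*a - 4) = 9*a^4 + 11*a^3 - 34*a^2 + 28*a + 8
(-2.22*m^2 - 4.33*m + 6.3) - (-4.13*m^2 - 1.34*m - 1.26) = 1.91*m^2 - 2.99*m + 7.56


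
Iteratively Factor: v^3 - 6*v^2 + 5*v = (v)*(v^2 - 6*v + 5) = v*(v - 5)*(v - 1)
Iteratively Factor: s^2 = (s)*(s)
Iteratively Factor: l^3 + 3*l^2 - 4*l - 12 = (l + 2)*(l^2 + l - 6) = (l + 2)*(l + 3)*(l - 2)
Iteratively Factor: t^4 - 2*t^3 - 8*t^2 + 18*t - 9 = (t - 1)*(t^3 - t^2 - 9*t + 9) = (t - 1)^2*(t^2 - 9) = (t - 3)*(t - 1)^2*(t + 3)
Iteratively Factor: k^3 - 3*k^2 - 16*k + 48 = (k + 4)*(k^2 - 7*k + 12) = (k - 3)*(k + 4)*(k - 4)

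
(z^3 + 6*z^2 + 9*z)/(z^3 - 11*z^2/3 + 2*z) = 3*(z^2 + 6*z + 9)/(3*z^2 - 11*z + 6)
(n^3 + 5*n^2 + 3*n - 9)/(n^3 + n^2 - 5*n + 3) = (n + 3)/(n - 1)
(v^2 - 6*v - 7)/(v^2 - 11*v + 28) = (v + 1)/(v - 4)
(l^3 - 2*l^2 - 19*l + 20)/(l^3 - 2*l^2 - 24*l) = (l^2 - 6*l + 5)/(l*(l - 6))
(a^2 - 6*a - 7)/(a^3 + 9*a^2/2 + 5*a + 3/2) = 2*(a - 7)/(2*a^2 + 7*a + 3)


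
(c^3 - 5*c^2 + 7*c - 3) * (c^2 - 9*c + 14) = c^5 - 14*c^4 + 66*c^3 - 136*c^2 + 125*c - 42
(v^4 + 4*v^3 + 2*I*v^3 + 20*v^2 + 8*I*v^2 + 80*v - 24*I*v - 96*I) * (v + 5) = v^5 + 9*v^4 + 2*I*v^4 + 40*v^3 + 18*I*v^3 + 180*v^2 + 16*I*v^2 + 400*v - 216*I*v - 480*I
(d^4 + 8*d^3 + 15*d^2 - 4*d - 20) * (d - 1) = d^5 + 7*d^4 + 7*d^3 - 19*d^2 - 16*d + 20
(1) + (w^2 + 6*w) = w^2 + 6*w + 1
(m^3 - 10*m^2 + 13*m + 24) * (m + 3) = m^4 - 7*m^3 - 17*m^2 + 63*m + 72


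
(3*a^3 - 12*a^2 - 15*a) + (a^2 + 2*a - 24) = 3*a^3 - 11*a^2 - 13*a - 24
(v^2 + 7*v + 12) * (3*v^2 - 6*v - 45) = 3*v^4 + 15*v^3 - 51*v^2 - 387*v - 540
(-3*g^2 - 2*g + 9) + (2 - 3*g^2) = -6*g^2 - 2*g + 11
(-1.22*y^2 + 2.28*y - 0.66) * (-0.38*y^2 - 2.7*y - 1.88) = 0.4636*y^4 + 2.4276*y^3 - 3.6116*y^2 - 2.5044*y + 1.2408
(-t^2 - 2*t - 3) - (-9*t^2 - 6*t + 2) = 8*t^2 + 4*t - 5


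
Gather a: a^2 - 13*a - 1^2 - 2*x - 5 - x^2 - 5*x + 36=a^2 - 13*a - x^2 - 7*x + 30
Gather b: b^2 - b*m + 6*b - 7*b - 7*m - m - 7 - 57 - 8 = b^2 + b*(-m - 1) - 8*m - 72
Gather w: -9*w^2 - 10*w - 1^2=-9*w^2 - 10*w - 1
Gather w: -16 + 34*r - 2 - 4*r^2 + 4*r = -4*r^2 + 38*r - 18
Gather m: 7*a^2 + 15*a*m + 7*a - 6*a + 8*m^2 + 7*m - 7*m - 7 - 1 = 7*a^2 + 15*a*m + a + 8*m^2 - 8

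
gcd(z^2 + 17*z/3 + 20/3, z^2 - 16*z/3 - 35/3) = z + 5/3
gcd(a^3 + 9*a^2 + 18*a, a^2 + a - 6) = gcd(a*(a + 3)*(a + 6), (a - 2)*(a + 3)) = a + 3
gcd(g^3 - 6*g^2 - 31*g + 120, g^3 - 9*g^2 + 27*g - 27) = g - 3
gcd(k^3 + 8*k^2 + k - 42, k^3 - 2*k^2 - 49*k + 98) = k^2 + 5*k - 14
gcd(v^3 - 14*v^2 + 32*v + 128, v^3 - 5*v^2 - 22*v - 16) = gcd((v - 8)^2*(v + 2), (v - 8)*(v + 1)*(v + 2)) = v^2 - 6*v - 16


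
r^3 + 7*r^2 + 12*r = r*(r + 3)*(r + 4)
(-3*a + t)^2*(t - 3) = 9*a^2*t - 27*a^2 - 6*a*t^2 + 18*a*t + t^3 - 3*t^2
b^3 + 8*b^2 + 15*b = b*(b + 3)*(b + 5)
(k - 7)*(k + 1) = k^2 - 6*k - 7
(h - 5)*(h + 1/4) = h^2 - 19*h/4 - 5/4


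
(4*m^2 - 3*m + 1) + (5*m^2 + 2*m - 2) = 9*m^2 - m - 1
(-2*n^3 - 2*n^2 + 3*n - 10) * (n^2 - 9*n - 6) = -2*n^5 + 16*n^4 + 33*n^3 - 25*n^2 + 72*n + 60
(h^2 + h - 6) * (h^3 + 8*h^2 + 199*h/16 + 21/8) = h^5 + 9*h^4 + 231*h^3/16 - 527*h^2/16 - 72*h - 63/4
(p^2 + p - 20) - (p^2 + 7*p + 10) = -6*p - 30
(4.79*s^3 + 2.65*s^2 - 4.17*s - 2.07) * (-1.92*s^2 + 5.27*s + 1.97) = -9.1968*s^5 + 20.1553*s^4 + 31.4082*s^3 - 12.781*s^2 - 19.1238*s - 4.0779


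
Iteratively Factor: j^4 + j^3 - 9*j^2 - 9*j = (j + 3)*(j^3 - 2*j^2 - 3*j) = (j + 1)*(j + 3)*(j^2 - 3*j) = (j - 3)*(j + 1)*(j + 3)*(j)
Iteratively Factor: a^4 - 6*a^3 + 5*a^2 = (a - 5)*(a^3 - a^2) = a*(a - 5)*(a^2 - a) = a*(a - 5)*(a - 1)*(a)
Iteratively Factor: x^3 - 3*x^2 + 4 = (x + 1)*(x^2 - 4*x + 4) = (x - 2)*(x + 1)*(x - 2)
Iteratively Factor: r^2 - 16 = (r - 4)*(r + 4)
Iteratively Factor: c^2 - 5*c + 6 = (c - 3)*(c - 2)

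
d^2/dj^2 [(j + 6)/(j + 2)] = 8/(j + 2)^3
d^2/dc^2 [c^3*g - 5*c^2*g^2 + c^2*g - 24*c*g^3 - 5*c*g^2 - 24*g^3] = 2*g*(3*c - 5*g + 1)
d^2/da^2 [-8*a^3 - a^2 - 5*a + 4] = -48*a - 2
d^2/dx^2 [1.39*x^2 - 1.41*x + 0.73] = 2.78000000000000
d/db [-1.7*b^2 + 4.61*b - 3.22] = 4.61 - 3.4*b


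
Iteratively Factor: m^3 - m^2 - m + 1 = (m + 1)*(m^2 - 2*m + 1) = (m - 1)*(m + 1)*(m - 1)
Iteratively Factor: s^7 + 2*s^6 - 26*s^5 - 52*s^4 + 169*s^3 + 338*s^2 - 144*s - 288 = (s - 1)*(s^6 + 3*s^5 - 23*s^4 - 75*s^3 + 94*s^2 + 432*s + 288) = (s - 1)*(s + 1)*(s^5 + 2*s^4 - 25*s^3 - 50*s^2 + 144*s + 288) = (s - 1)*(s + 1)*(s + 2)*(s^4 - 25*s^2 + 144) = (s - 4)*(s - 1)*(s + 1)*(s + 2)*(s^3 + 4*s^2 - 9*s - 36) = (s - 4)*(s - 3)*(s - 1)*(s + 1)*(s + 2)*(s^2 + 7*s + 12) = (s - 4)*(s - 3)*(s - 1)*(s + 1)*(s + 2)*(s + 4)*(s + 3)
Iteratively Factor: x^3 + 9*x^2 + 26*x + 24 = (x + 3)*(x^2 + 6*x + 8) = (x + 2)*(x + 3)*(x + 4)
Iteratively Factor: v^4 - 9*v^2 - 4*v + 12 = (v - 3)*(v^3 + 3*v^2 - 4) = (v - 3)*(v + 2)*(v^2 + v - 2) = (v - 3)*(v + 2)^2*(v - 1)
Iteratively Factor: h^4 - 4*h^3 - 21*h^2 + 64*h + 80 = (h + 4)*(h^3 - 8*h^2 + 11*h + 20) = (h - 4)*(h + 4)*(h^2 - 4*h - 5) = (h - 5)*(h - 4)*(h + 4)*(h + 1)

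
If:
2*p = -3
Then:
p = -3/2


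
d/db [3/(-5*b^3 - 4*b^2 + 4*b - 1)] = 3*(15*b^2 + 8*b - 4)/(5*b^3 + 4*b^2 - 4*b + 1)^2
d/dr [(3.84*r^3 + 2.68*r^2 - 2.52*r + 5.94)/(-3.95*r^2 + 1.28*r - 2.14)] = (-15.168*r^4 + 9.8304*r^3 - 31.1764*r^2 + 35.4556*r - 2.2104)/(15.6025*r^4 - 10.112*r^3 + 18.5444*r^2 - 5.4784*r + 4.5796)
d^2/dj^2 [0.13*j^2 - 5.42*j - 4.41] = 0.260000000000000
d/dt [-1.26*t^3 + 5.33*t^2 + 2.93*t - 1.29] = -3.78*t^2 + 10.66*t + 2.93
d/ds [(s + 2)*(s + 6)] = 2*s + 8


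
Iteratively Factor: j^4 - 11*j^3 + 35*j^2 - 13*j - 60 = (j - 5)*(j^3 - 6*j^2 + 5*j + 12) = (j - 5)*(j - 4)*(j^2 - 2*j - 3) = (j - 5)*(j - 4)*(j - 3)*(j + 1)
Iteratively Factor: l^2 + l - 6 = (l - 2)*(l + 3)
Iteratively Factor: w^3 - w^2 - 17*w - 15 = (w + 3)*(w^2 - 4*w - 5) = (w + 1)*(w + 3)*(w - 5)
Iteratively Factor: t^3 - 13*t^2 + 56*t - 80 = (t - 5)*(t^2 - 8*t + 16) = (t - 5)*(t - 4)*(t - 4)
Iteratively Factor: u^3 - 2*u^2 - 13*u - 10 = (u + 2)*(u^2 - 4*u - 5) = (u - 5)*(u + 2)*(u + 1)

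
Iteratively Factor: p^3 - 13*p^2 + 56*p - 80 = (p - 5)*(p^2 - 8*p + 16) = (p - 5)*(p - 4)*(p - 4)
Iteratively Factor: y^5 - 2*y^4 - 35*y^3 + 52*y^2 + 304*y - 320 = (y - 5)*(y^4 + 3*y^3 - 20*y^2 - 48*y + 64) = (y - 5)*(y - 4)*(y^3 + 7*y^2 + 8*y - 16) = (y - 5)*(y - 4)*(y + 4)*(y^2 + 3*y - 4) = (y - 5)*(y - 4)*(y + 4)^2*(y - 1)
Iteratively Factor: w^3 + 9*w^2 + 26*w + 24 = (w + 2)*(w^2 + 7*w + 12) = (w + 2)*(w + 3)*(w + 4)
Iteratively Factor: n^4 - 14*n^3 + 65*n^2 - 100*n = (n)*(n^3 - 14*n^2 + 65*n - 100) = n*(n - 5)*(n^2 - 9*n + 20) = n*(n - 5)*(n - 4)*(n - 5)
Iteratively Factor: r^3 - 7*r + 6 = (r - 2)*(r^2 + 2*r - 3) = (r - 2)*(r + 3)*(r - 1)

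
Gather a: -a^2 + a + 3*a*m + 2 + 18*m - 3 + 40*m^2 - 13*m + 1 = -a^2 + a*(3*m + 1) + 40*m^2 + 5*m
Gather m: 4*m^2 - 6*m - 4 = 4*m^2 - 6*m - 4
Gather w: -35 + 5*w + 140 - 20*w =105 - 15*w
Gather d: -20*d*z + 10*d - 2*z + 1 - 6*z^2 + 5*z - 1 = d*(10 - 20*z) - 6*z^2 + 3*z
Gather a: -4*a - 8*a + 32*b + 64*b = -12*a + 96*b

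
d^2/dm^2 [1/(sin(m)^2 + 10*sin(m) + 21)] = 2*(-2*sin(m)^4 - 15*sin(m)^3 - 5*sin(m)^2 + 135*sin(m) + 79)/(sin(m)^2 + 10*sin(m) + 21)^3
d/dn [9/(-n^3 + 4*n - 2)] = 9*(3*n^2 - 4)/(n^3 - 4*n + 2)^2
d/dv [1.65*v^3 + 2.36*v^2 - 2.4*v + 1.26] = 4.95*v^2 + 4.72*v - 2.4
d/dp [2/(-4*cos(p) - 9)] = -8*sin(p)/(4*cos(p) + 9)^2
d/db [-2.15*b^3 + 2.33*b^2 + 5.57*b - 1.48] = -6.45*b^2 + 4.66*b + 5.57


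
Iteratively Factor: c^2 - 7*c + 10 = (c - 2)*(c - 5)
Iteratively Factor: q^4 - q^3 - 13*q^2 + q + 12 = (q + 3)*(q^3 - 4*q^2 - q + 4) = (q - 4)*(q + 3)*(q^2 - 1) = (q - 4)*(q + 1)*(q + 3)*(q - 1)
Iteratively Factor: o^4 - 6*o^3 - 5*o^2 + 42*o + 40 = (o + 2)*(o^3 - 8*o^2 + 11*o + 20) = (o + 1)*(o + 2)*(o^2 - 9*o + 20) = (o - 4)*(o + 1)*(o + 2)*(o - 5)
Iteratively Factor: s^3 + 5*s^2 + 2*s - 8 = (s - 1)*(s^2 + 6*s + 8) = (s - 1)*(s + 4)*(s + 2)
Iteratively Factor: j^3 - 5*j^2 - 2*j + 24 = (j + 2)*(j^2 - 7*j + 12) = (j - 4)*(j + 2)*(j - 3)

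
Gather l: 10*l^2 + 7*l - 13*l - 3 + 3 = 10*l^2 - 6*l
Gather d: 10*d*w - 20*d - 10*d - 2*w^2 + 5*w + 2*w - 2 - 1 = d*(10*w - 30) - 2*w^2 + 7*w - 3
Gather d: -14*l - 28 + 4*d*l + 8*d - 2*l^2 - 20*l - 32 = d*(4*l + 8) - 2*l^2 - 34*l - 60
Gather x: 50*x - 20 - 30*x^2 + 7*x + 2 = -30*x^2 + 57*x - 18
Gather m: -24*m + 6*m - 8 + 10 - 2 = -18*m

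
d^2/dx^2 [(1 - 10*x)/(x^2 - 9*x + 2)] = 2*(-(2*x - 9)^2*(10*x - 1) + (30*x - 91)*(x^2 - 9*x + 2))/(x^2 - 9*x + 2)^3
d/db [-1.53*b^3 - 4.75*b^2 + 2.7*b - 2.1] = -4.59*b^2 - 9.5*b + 2.7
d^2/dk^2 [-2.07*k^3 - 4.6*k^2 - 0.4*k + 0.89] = -12.42*k - 9.2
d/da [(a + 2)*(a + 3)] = 2*a + 5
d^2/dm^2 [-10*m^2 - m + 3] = -20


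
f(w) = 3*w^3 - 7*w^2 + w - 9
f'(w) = 9*w^2 - 14*w + 1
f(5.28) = 242.73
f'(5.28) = 177.99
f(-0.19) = -9.46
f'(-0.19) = 3.98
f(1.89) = -11.86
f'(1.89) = 6.69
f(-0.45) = -11.14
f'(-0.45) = 9.12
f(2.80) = 4.78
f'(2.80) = 32.36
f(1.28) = -12.90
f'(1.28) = -2.17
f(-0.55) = -12.17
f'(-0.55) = 11.42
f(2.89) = 7.84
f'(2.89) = 35.71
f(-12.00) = -6213.00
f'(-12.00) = 1465.00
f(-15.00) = -11724.00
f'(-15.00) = 2236.00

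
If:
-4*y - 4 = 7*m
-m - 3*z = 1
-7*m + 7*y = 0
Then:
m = -4/11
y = -4/11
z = -7/33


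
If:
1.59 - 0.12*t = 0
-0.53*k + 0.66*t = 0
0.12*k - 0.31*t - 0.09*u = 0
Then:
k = 16.50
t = 13.25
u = -23.64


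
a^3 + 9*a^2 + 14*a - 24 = (a - 1)*(a + 4)*(a + 6)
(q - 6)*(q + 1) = q^2 - 5*q - 6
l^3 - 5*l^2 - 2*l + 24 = (l - 4)*(l - 3)*(l + 2)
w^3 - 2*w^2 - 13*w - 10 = (w - 5)*(w + 1)*(w + 2)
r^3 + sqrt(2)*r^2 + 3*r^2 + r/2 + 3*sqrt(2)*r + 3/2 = (r + 3)*(r + sqrt(2)/2)^2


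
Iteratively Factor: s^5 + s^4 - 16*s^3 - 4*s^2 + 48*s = (s)*(s^4 + s^3 - 16*s^2 - 4*s + 48) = s*(s - 2)*(s^3 + 3*s^2 - 10*s - 24) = s*(s - 3)*(s - 2)*(s^2 + 6*s + 8) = s*(s - 3)*(s - 2)*(s + 2)*(s + 4)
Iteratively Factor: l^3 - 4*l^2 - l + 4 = (l - 1)*(l^2 - 3*l - 4) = (l - 4)*(l - 1)*(l + 1)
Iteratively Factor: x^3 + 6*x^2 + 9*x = (x + 3)*(x^2 + 3*x) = (x + 3)^2*(x)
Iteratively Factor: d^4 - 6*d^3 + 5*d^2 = (d)*(d^3 - 6*d^2 + 5*d) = d*(d - 5)*(d^2 - d) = d^2*(d - 5)*(d - 1)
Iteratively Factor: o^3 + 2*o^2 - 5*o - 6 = (o + 3)*(o^2 - o - 2) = (o + 1)*(o + 3)*(o - 2)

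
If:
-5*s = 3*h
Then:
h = -5*s/3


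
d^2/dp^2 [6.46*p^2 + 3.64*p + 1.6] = 12.9200000000000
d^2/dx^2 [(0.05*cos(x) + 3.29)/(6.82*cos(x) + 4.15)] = (151.610646*sin(x)^2 + 92.255745*cos(x) + 151.610646)/(317.214568*cos(x)^3 + 579.07938*cos(x)^2 + 352.37235*cos(x) + 71.473375)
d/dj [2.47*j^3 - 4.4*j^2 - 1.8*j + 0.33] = 7.41*j^2 - 8.8*j - 1.8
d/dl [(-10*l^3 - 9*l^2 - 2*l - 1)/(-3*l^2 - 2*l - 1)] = 2*l*(15*l^3 + 20*l^2 + 21*l + 6)/(9*l^4 + 12*l^3 + 10*l^2 + 4*l + 1)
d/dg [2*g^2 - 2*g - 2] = 4*g - 2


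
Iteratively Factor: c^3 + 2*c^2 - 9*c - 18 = (c + 3)*(c^2 - c - 6) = (c + 2)*(c + 3)*(c - 3)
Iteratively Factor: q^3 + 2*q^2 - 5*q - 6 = (q + 1)*(q^2 + q - 6) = (q - 2)*(q + 1)*(q + 3)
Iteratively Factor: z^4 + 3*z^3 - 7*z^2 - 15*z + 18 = (z + 3)*(z^3 - 7*z + 6) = (z - 1)*(z + 3)*(z^2 + z - 6) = (z - 2)*(z - 1)*(z + 3)*(z + 3)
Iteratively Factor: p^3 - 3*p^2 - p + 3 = (p - 3)*(p^2 - 1) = (p - 3)*(p - 1)*(p + 1)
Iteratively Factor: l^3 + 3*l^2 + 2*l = (l + 1)*(l^2 + 2*l) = l*(l + 1)*(l + 2)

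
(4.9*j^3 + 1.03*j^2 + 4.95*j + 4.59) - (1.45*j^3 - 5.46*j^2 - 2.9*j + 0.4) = 3.45*j^3 + 6.49*j^2 + 7.85*j + 4.19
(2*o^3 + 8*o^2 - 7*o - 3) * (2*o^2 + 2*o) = 4*o^5 + 20*o^4 + 2*o^3 - 20*o^2 - 6*o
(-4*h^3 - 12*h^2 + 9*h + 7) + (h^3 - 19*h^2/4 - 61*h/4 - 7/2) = -3*h^3 - 67*h^2/4 - 25*h/4 + 7/2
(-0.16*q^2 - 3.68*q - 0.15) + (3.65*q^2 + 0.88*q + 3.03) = 3.49*q^2 - 2.8*q + 2.88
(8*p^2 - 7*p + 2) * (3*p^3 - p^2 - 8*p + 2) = 24*p^5 - 29*p^4 - 51*p^3 + 70*p^2 - 30*p + 4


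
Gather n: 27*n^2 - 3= 27*n^2 - 3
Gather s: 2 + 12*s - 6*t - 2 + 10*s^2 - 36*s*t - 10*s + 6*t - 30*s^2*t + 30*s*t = s^2*(10 - 30*t) + s*(2 - 6*t)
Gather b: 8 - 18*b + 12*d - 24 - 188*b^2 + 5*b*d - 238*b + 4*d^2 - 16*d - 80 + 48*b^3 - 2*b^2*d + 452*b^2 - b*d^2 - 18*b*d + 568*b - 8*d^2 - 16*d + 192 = 48*b^3 + b^2*(264 - 2*d) + b*(-d^2 - 13*d + 312) - 4*d^2 - 20*d + 96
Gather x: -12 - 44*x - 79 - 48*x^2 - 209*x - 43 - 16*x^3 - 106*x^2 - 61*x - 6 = -16*x^3 - 154*x^2 - 314*x - 140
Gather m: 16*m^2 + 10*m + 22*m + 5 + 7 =16*m^2 + 32*m + 12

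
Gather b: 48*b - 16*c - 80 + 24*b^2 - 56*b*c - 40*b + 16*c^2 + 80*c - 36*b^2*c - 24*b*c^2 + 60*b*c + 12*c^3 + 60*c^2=b^2*(24 - 36*c) + b*(-24*c^2 + 4*c + 8) + 12*c^3 + 76*c^2 + 64*c - 80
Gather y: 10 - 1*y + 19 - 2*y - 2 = 27 - 3*y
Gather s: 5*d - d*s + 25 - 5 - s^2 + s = 5*d - s^2 + s*(1 - d) + 20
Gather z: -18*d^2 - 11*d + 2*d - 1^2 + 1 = -18*d^2 - 9*d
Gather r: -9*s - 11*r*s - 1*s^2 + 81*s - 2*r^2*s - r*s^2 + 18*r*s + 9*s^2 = -2*r^2*s + r*(-s^2 + 7*s) + 8*s^2 + 72*s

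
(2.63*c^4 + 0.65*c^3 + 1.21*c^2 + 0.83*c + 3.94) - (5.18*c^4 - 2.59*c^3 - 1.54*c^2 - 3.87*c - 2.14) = -2.55*c^4 + 3.24*c^3 + 2.75*c^2 + 4.7*c + 6.08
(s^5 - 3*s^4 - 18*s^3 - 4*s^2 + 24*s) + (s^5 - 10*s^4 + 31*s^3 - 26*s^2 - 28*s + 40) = 2*s^5 - 13*s^4 + 13*s^3 - 30*s^2 - 4*s + 40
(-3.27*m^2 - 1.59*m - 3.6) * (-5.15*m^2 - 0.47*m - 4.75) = 16.8405*m^4 + 9.7254*m^3 + 34.8198*m^2 + 9.2445*m + 17.1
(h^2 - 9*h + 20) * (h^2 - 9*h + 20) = h^4 - 18*h^3 + 121*h^2 - 360*h + 400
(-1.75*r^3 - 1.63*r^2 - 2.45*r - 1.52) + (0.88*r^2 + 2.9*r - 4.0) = -1.75*r^3 - 0.75*r^2 + 0.45*r - 5.52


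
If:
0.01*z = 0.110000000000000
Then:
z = 11.00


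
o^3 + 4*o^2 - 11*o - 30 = (o - 3)*(o + 2)*(o + 5)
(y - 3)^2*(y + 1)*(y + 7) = y^4 + 2*y^3 - 32*y^2 + 30*y + 63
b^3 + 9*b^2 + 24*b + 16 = (b + 1)*(b + 4)^2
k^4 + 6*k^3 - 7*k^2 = k^2*(k - 1)*(k + 7)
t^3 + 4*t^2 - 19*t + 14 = (t - 2)*(t - 1)*(t + 7)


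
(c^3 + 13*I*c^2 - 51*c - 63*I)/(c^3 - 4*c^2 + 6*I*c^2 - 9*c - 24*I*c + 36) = (c + 7*I)/(c - 4)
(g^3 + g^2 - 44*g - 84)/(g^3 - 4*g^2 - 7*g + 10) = (g^2 - g - 42)/(g^2 - 6*g + 5)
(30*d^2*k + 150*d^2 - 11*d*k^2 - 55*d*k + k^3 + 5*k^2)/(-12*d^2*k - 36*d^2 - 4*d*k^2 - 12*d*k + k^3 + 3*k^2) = (-5*d*k - 25*d + k^2 + 5*k)/(2*d*k + 6*d + k^2 + 3*k)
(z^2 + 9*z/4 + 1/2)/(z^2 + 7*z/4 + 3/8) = 2*(z + 2)/(2*z + 3)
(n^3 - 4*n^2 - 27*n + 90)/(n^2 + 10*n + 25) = (n^2 - 9*n + 18)/(n + 5)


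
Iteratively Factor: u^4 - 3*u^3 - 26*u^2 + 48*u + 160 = (u + 2)*(u^3 - 5*u^2 - 16*u + 80) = (u + 2)*(u + 4)*(u^2 - 9*u + 20) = (u - 4)*(u + 2)*(u + 4)*(u - 5)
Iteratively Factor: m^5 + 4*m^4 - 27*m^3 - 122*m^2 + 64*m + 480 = (m + 4)*(m^4 - 27*m^2 - 14*m + 120) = (m + 3)*(m + 4)*(m^3 - 3*m^2 - 18*m + 40) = (m + 3)*(m + 4)^2*(m^2 - 7*m + 10) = (m - 5)*(m + 3)*(m + 4)^2*(m - 2)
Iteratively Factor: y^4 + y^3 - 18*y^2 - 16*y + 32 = (y - 1)*(y^3 + 2*y^2 - 16*y - 32) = (y - 1)*(y + 2)*(y^2 - 16) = (y - 1)*(y + 2)*(y + 4)*(y - 4)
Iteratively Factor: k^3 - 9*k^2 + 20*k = (k)*(k^2 - 9*k + 20) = k*(k - 4)*(k - 5)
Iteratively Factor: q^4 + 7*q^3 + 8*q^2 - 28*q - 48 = (q + 4)*(q^3 + 3*q^2 - 4*q - 12) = (q - 2)*(q + 4)*(q^2 + 5*q + 6) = (q - 2)*(q + 3)*(q + 4)*(q + 2)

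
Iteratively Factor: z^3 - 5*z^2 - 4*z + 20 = (z - 2)*(z^2 - 3*z - 10) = (z - 2)*(z + 2)*(z - 5)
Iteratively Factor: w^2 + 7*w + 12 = (w + 3)*(w + 4)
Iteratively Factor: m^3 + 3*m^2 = (m)*(m^2 + 3*m) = m*(m + 3)*(m)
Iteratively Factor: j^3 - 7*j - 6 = (j + 1)*(j^2 - j - 6) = (j + 1)*(j + 2)*(j - 3)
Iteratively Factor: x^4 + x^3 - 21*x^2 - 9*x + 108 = (x - 3)*(x^3 + 4*x^2 - 9*x - 36) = (x - 3)*(x + 4)*(x^2 - 9) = (x - 3)*(x + 3)*(x + 4)*(x - 3)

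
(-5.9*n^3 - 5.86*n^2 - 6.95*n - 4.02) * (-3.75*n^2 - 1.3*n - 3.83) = 22.125*n^5 + 29.645*n^4 + 56.2775*n^3 + 46.5538*n^2 + 31.8445*n + 15.3966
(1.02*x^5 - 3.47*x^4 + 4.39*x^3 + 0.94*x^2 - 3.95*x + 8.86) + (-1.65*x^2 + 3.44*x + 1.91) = 1.02*x^5 - 3.47*x^4 + 4.39*x^3 - 0.71*x^2 - 0.51*x + 10.77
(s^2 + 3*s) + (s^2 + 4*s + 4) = 2*s^2 + 7*s + 4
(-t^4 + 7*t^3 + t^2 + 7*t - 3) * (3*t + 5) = -3*t^5 + 16*t^4 + 38*t^3 + 26*t^2 + 26*t - 15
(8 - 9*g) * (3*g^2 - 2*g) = -27*g^3 + 42*g^2 - 16*g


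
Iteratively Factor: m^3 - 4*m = (m + 2)*(m^2 - 2*m) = m*(m + 2)*(m - 2)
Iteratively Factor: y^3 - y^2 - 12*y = (y - 4)*(y^2 + 3*y) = y*(y - 4)*(y + 3)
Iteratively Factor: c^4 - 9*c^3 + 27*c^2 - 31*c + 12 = (c - 3)*(c^3 - 6*c^2 + 9*c - 4) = (c - 3)*(c - 1)*(c^2 - 5*c + 4) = (c - 3)*(c - 1)^2*(c - 4)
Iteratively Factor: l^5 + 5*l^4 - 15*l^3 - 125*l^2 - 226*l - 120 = (l + 3)*(l^4 + 2*l^3 - 21*l^2 - 62*l - 40) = (l + 1)*(l + 3)*(l^3 + l^2 - 22*l - 40) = (l + 1)*(l + 3)*(l + 4)*(l^2 - 3*l - 10) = (l - 5)*(l + 1)*(l + 3)*(l + 4)*(l + 2)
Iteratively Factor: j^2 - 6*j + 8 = (j - 4)*(j - 2)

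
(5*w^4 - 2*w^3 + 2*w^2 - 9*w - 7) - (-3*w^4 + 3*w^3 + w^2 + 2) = 8*w^4 - 5*w^3 + w^2 - 9*w - 9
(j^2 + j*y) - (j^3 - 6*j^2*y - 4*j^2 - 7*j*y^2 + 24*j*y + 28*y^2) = -j^3 + 6*j^2*y + 5*j^2 + 7*j*y^2 - 23*j*y - 28*y^2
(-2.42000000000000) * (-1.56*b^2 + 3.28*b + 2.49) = 3.7752*b^2 - 7.9376*b - 6.0258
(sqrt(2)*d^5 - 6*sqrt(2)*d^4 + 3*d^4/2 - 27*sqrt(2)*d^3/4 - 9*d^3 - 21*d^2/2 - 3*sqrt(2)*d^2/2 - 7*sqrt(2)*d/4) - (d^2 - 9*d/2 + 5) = sqrt(2)*d^5 - 6*sqrt(2)*d^4 + 3*d^4/2 - 27*sqrt(2)*d^3/4 - 9*d^3 - 23*d^2/2 - 3*sqrt(2)*d^2/2 - 7*sqrt(2)*d/4 + 9*d/2 - 5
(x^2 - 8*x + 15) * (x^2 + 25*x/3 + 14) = x^4 + x^3/3 - 113*x^2/3 + 13*x + 210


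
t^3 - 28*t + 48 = (t - 4)*(t - 2)*(t + 6)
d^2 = d^2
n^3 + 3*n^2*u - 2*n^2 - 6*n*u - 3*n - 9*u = (n - 3)*(n + 1)*(n + 3*u)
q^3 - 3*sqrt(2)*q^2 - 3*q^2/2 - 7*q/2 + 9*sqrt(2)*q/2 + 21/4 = (q - 3/2)*(q - 7*sqrt(2)/2)*(q + sqrt(2)/2)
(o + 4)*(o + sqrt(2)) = o^2 + sqrt(2)*o + 4*o + 4*sqrt(2)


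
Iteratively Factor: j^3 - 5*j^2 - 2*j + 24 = (j + 2)*(j^2 - 7*j + 12) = (j - 4)*(j + 2)*(j - 3)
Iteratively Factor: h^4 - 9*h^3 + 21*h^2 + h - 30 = (h - 2)*(h^3 - 7*h^2 + 7*h + 15) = (h - 2)*(h + 1)*(h^2 - 8*h + 15) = (h - 5)*(h - 2)*(h + 1)*(h - 3)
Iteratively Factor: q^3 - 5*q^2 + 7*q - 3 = (q - 3)*(q^2 - 2*q + 1) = (q - 3)*(q - 1)*(q - 1)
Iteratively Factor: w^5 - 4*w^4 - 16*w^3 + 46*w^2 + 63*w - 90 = (w - 1)*(w^4 - 3*w^3 - 19*w^2 + 27*w + 90) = (w - 3)*(w - 1)*(w^3 - 19*w - 30) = (w - 3)*(w - 1)*(w + 2)*(w^2 - 2*w - 15) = (w - 3)*(w - 1)*(w + 2)*(w + 3)*(w - 5)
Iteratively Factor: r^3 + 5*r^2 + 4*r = (r)*(r^2 + 5*r + 4) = r*(r + 4)*(r + 1)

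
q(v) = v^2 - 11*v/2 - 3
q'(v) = 2*v - 11/2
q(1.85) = -9.75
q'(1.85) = -1.80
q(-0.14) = -2.21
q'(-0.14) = -5.78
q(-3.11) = 23.78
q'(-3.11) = -11.72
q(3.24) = -10.32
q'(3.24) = 0.98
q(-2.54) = 17.42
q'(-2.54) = -10.58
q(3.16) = -10.39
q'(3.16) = 0.82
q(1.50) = -9.00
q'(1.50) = -2.50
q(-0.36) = -0.89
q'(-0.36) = -6.22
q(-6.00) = 66.00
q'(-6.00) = -17.50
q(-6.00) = 66.00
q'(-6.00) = -17.50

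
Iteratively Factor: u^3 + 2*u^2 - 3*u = (u)*(u^2 + 2*u - 3) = u*(u - 1)*(u + 3)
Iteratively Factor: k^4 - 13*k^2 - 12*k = (k)*(k^3 - 13*k - 12) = k*(k + 1)*(k^2 - k - 12) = k*(k + 1)*(k + 3)*(k - 4)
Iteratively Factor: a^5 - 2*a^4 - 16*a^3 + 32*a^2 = (a)*(a^4 - 2*a^3 - 16*a^2 + 32*a) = a*(a - 2)*(a^3 - 16*a) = a*(a - 4)*(a - 2)*(a^2 + 4*a) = a^2*(a - 4)*(a - 2)*(a + 4)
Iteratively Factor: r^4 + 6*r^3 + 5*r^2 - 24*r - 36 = (r + 2)*(r^3 + 4*r^2 - 3*r - 18) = (r - 2)*(r + 2)*(r^2 + 6*r + 9) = (r - 2)*(r + 2)*(r + 3)*(r + 3)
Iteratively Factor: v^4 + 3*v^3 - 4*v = (v + 2)*(v^3 + v^2 - 2*v) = (v + 2)^2*(v^2 - v) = (v - 1)*(v + 2)^2*(v)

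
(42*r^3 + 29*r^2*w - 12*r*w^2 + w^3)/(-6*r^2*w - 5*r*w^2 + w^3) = (-7*r + w)/w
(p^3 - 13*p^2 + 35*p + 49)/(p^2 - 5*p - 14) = (p^2 - 6*p - 7)/(p + 2)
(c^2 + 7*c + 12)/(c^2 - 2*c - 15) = (c + 4)/(c - 5)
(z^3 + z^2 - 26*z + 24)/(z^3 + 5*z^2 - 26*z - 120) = (z^2 - 5*z + 4)/(z^2 - z - 20)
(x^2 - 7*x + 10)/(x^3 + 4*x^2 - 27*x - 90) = (x - 2)/(x^2 + 9*x + 18)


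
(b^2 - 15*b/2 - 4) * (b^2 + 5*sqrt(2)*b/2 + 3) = b^4 - 15*b^3/2 + 5*sqrt(2)*b^3/2 - 75*sqrt(2)*b^2/4 - b^2 - 45*b/2 - 10*sqrt(2)*b - 12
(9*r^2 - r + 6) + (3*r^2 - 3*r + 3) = 12*r^2 - 4*r + 9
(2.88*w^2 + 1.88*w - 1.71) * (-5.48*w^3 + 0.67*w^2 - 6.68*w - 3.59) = -15.7824*w^5 - 8.3728*w^4 - 8.608*w^3 - 24.0433*w^2 + 4.6736*w + 6.1389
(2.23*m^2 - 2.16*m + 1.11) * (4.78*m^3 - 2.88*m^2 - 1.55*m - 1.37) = 10.6594*m^5 - 16.7472*m^4 + 8.0701*m^3 - 2.9039*m^2 + 1.2387*m - 1.5207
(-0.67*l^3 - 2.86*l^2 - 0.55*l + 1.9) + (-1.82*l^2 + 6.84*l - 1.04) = -0.67*l^3 - 4.68*l^2 + 6.29*l + 0.86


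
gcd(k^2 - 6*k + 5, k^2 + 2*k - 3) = k - 1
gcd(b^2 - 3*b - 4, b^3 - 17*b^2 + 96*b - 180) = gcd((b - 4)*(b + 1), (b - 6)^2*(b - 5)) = 1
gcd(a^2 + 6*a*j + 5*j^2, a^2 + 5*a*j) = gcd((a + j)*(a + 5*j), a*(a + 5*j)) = a + 5*j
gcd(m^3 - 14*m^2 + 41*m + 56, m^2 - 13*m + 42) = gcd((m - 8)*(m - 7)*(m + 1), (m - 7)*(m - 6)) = m - 7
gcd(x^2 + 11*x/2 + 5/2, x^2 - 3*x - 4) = 1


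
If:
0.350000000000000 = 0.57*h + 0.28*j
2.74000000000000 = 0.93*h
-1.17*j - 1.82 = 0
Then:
No Solution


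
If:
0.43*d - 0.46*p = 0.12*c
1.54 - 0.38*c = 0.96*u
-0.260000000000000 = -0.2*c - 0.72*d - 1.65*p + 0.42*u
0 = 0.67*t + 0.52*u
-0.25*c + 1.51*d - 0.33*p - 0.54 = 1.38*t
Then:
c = 3.02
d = 0.50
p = -0.32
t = -0.32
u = 0.41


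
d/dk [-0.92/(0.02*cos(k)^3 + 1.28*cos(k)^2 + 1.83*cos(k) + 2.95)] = (0.0552*sin(k)^2 - 2.3552*cos(k) - 1.7388)*sin(k)/(0.02*cos(k)^3 + 1.28*cos(k)^2 + 1.83*cos(k) + 2.95)^2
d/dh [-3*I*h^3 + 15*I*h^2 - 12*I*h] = I*(-9*h^2 + 30*h - 12)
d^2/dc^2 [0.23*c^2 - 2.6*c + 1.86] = 0.460000000000000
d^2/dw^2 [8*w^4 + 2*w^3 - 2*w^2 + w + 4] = 96*w^2 + 12*w - 4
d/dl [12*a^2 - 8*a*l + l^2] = -8*a + 2*l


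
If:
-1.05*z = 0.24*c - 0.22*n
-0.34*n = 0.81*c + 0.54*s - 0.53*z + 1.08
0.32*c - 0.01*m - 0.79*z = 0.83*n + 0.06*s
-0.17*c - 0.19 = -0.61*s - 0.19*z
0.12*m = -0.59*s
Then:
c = -1.03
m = 0.07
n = -0.52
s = -0.01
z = 0.13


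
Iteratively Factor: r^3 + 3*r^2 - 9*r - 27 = (r - 3)*(r^2 + 6*r + 9) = (r - 3)*(r + 3)*(r + 3)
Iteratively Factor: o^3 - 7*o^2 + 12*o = (o - 3)*(o^2 - 4*o) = (o - 4)*(o - 3)*(o)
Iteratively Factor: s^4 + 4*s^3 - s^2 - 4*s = (s + 4)*(s^3 - s) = (s - 1)*(s + 4)*(s^2 + s) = (s - 1)*(s + 1)*(s + 4)*(s)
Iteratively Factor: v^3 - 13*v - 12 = (v + 1)*(v^2 - v - 12) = (v - 4)*(v + 1)*(v + 3)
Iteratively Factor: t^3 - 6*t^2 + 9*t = (t - 3)*(t^2 - 3*t) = (t - 3)^2*(t)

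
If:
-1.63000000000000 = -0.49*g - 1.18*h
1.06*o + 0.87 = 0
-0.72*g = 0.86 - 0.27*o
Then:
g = -1.50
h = 2.01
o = -0.82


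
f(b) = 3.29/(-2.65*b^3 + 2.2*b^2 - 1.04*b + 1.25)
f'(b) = 3.29*(7.95*b^2 - 4.4*b + 1.04)/(-2.65*b^3 + 2.2*b^2 - 1.04*b + 1.25)^2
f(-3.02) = 0.03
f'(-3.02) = 0.03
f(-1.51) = 0.19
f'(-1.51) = 0.30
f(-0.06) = 2.49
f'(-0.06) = 2.51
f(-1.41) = 0.23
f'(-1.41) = 0.36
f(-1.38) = 0.24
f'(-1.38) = 0.38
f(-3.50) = 0.02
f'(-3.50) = 0.02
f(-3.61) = 0.02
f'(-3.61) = 0.02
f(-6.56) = 0.00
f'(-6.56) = 0.00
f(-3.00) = 0.03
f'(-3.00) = 0.03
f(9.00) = -0.00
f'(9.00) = 0.00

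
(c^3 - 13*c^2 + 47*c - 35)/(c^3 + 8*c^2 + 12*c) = (c^3 - 13*c^2 + 47*c - 35)/(c*(c^2 + 8*c + 12))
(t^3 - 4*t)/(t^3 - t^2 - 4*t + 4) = t/(t - 1)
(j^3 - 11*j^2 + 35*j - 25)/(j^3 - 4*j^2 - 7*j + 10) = (j - 5)/(j + 2)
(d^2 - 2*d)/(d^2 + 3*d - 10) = d/(d + 5)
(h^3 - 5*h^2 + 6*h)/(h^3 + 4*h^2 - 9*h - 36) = h*(h - 2)/(h^2 + 7*h + 12)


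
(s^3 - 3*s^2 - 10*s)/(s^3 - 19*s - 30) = s/(s + 3)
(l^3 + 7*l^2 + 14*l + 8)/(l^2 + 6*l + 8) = l + 1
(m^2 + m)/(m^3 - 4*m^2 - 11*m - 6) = m/(m^2 - 5*m - 6)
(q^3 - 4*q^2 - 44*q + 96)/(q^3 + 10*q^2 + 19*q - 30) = (q^2 - 10*q + 16)/(q^2 + 4*q - 5)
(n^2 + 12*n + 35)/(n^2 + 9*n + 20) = (n + 7)/(n + 4)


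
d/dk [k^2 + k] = 2*k + 1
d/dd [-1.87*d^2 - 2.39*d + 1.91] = -3.74*d - 2.39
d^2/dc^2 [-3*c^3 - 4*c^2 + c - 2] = -18*c - 8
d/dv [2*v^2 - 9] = 4*v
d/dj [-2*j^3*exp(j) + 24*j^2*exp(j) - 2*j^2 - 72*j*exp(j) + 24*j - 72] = -2*j^3*exp(j) + 18*j^2*exp(j) - 24*j*exp(j) - 4*j - 72*exp(j) + 24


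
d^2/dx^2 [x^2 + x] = 2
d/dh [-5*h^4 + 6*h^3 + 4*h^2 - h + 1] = -20*h^3 + 18*h^2 + 8*h - 1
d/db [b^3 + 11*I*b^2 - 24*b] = 3*b^2 + 22*I*b - 24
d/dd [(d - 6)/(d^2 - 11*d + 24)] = (d^2 - 11*d - (d - 6)*(2*d - 11) + 24)/(d^2 - 11*d + 24)^2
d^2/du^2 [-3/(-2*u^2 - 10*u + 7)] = 12*(-2*u^2 - 10*u + 2*(2*u + 5)^2 + 7)/(2*u^2 + 10*u - 7)^3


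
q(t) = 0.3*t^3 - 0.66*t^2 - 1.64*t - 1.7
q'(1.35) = -1.78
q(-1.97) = -3.32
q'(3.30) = 3.80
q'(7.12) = 34.59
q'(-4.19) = 19.69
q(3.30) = -3.52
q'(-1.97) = 4.45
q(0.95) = -3.60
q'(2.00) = -0.68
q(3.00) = -4.46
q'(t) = 0.9*t^2 - 1.32*t - 1.64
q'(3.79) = 6.28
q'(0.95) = -2.08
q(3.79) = -1.06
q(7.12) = 61.45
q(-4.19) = -28.48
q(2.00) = -5.22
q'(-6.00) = 38.68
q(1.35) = -4.38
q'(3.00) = 2.50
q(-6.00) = -80.42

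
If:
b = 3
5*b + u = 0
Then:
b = 3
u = -15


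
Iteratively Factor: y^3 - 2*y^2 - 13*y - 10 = (y + 1)*(y^2 - 3*y - 10) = (y - 5)*(y + 1)*(y + 2)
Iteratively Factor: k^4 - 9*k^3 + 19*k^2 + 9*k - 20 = (k - 5)*(k^3 - 4*k^2 - k + 4) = (k - 5)*(k - 4)*(k^2 - 1) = (k - 5)*(k - 4)*(k - 1)*(k + 1)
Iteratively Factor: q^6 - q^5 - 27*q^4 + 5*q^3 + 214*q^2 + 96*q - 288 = (q - 1)*(q^5 - 27*q^3 - 22*q^2 + 192*q + 288) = (q - 4)*(q - 1)*(q^4 + 4*q^3 - 11*q^2 - 66*q - 72) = (q - 4)*(q - 1)*(q + 3)*(q^3 + q^2 - 14*q - 24) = (q - 4)*(q - 1)*(q + 3)^2*(q^2 - 2*q - 8) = (q - 4)*(q - 1)*(q + 2)*(q + 3)^2*(q - 4)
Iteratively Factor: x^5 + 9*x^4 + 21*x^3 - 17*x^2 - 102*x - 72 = (x + 4)*(x^4 + 5*x^3 + x^2 - 21*x - 18) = (x + 3)*(x + 4)*(x^3 + 2*x^2 - 5*x - 6) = (x - 2)*(x + 3)*(x + 4)*(x^2 + 4*x + 3) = (x - 2)*(x + 3)^2*(x + 4)*(x + 1)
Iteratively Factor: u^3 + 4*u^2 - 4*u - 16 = (u + 2)*(u^2 + 2*u - 8) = (u + 2)*(u + 4)*(u - 2)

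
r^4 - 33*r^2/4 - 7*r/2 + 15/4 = (r - 3)*(r - 1/2)*(r + 1)*(r + 5/2)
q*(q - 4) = q^2 - 4*q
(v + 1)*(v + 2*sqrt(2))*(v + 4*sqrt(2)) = v^3 + v^2 + 6*sqrt(2)*v^2 + 6*sqrt(2)*v + 16*v + 16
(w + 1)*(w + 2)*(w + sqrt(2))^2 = w^4 + 2*sqrt(2)*w^3 + 3*w^3 + 4*w^2 + 6*sqrt(2)*w^2 + 4*sqrt(2)*w + 6*w + 4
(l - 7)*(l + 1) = l^2 - 6*l - 7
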